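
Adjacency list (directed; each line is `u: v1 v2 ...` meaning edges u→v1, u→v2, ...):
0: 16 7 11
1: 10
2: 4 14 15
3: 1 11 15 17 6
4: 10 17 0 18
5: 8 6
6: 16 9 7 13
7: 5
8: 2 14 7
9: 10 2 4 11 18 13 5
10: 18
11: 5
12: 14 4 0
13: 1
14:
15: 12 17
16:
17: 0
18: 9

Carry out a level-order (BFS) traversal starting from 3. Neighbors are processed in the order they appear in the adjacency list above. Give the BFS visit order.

Visit 3; enqueue 1, 11, 15, 17, 6 → queue [1, 11, 15, 17, 6]
Visit 1; enqueue 10 → queue [11, 15, 17, 6, 10]
Visit 11; enqueue 5 → queue [15, 17, 6, 10, 5]
Visit 15; enqueue 12 → queue [17, 6, 10, 5, 12]
Visit 17; enqueue 0 → queue [6, 10, 5, 12, 0]
Visit 6; enqueue 16, 9, 7, 13 → queue [10, 5, 12, 0, 16, 9, 7, 13]
Visit 10; enqueue 18 → queue [5, 12, 0, 16, 9, 7, 13, 18]
Visit 5; enqueue 8 → queue [12, 0, 16, 9, 7, 13, 18, 8]
Visit 12; enqueue 14, 4 → queue [0, 16, 9, 7, 13, 18, 8, 14, 4]
Visit 0 → queue [16, 9, 7, 13, 18, 8, 14, 4]
Visit 16 → queue [9, 7, 13, 18, 8, 14, 4]
Visit 9; enqueue 2 → queue [7, 13, 18, 8, 14, 4, 2]
Visit 7 → queue [13, 18, 8, 14, 4, 2]
Visit 13 → queue [18, 8, 14, 4, 2]
Visit 18 → queue [8, 14, 4, 2]
Visit 8 → queue [14, 4, 2]
Visit 14 → queue [4, 2]
Visit 4 → queue [2]
Visit 2 → queue []

3 → 1 → 11 → 15 → 17 → 6 → 10 → 5 → 12 → 0 → 16 → 9 → 7 → 13 → 18 → 8 → 14 → 4 → 2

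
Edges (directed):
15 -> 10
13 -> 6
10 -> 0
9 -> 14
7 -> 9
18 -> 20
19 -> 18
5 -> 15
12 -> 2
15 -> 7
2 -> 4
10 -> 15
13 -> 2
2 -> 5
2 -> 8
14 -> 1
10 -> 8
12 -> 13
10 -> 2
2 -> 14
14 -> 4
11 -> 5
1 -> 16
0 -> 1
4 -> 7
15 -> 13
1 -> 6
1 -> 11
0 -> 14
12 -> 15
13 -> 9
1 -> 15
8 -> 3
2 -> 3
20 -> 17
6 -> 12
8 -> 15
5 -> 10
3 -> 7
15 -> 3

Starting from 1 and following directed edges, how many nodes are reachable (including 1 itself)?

17

BFS from 1 visits: 1, 16, 15, 11, 6, 13, 10, 7, 3, 5, 12, 9, 2, 8, 0, 14, 4
Reachable nodes: 17 of 21 total.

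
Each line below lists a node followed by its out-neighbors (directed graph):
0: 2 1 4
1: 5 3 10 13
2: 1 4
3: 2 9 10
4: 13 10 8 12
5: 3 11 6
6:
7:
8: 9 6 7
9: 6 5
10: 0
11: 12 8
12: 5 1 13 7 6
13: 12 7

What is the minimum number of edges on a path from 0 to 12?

2

Level 0: 0
Level 1: 1, 2, 4
Level 2: 3, 5, 8, 10, 12, 13
Level 3: 6, 7, 9, 11
12 first appears at level 2.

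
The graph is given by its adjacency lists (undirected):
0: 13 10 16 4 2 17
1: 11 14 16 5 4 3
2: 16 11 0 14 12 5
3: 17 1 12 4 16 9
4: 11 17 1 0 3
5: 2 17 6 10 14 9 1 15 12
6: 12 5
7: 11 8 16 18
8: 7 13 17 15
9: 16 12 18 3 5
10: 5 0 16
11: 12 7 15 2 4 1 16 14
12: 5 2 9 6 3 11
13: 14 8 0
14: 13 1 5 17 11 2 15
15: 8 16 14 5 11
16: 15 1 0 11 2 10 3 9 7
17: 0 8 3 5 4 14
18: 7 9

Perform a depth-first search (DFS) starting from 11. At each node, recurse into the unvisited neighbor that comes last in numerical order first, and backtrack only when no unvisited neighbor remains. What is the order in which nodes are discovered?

11 → 16 → 15 → 14 → 17 → 8 → 13 → 0 → 10 → 5 → 12 → 9 → 18 → 7 → 3 → 4 → 1 → 6 → 2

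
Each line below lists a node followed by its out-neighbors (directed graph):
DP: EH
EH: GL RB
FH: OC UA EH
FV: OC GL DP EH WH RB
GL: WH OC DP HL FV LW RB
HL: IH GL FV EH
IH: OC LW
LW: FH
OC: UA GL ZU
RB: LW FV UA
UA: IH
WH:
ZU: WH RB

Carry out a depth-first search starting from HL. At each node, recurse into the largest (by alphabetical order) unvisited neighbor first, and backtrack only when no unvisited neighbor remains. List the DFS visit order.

Visit HL
HL → IH
IH → OC
OC → ZU
ZU → WH
ZU → RB
RB → UA
RB → LW
LW → FH
FH → EH
EH → GL
GL → FV
FV → DP

HL, IH, OC, ZU, WH, RB, UA, LW, FH, EH, GL, FV, DP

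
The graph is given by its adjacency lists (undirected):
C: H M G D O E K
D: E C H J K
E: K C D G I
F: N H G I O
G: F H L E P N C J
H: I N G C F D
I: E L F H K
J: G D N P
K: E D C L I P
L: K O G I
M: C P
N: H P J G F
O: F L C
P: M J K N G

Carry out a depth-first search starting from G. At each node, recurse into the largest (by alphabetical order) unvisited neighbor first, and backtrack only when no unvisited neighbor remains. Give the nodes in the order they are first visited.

G P N J D K L O F I H C M E

Visit G
G → P
P → N
N → J
J → D
D → K
K → L
L → O
O → F
F → I
I → H
H → C
C → M
C → E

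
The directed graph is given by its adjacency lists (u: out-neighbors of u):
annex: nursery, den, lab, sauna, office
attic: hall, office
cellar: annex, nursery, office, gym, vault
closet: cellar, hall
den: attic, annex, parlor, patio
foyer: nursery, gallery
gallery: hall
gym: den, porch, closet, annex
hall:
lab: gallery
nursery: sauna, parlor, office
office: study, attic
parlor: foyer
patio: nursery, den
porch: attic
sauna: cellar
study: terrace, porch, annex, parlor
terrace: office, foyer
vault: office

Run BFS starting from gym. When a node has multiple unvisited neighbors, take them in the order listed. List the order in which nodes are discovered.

Visit gym; enqueue den, porch, closet, annex → queue [den, porch, closet, annex]
Visit den; enqueue attic, parlor, patio → queue [porch, closet, annex, attic, parlor, patio]
Visit porch → queue [closet, annex, attic, parlor, patio]
Visit closet; enqueue cellar, hall → queue [annex, attic, parlor, patio, cellar, hall]
Visit annex; enqueue nursery, lab, sauna, office → queue [attic, parlor, patio, cellar, hall, nursery, lab, sauna, office]
Visit attic → queue [parlor, patio, cellar, hall, nursery, lab, sauna, office]
Visit parlor; enqueue foyer → queue [patio, cellar, hall, nursery, lab, sauna, office, foyer]
Visit patio → queue [cellar, hall, nursery, lab, sauna, office, foyer]
Visit cellar; enqueue vault → queue [hall, nursery, lab, sauna, office, foyer, vault]
Visit hall → queue [nursery, lab, sauna, office, foyer, vault]
Visit nursery → queue [lab, sauna, office, foyer, vault]
Visit lab; enqueue gallery → queue [sauna, office, foyer, vault, gallery]
Visit sauna → queue [office, foyer, vault, gallery]
Visit office; enqueue study → queue [foyer, vault, gallery, study]
Visit foyer → queue [vault, gallery, study]
Visit vault → queue [gallery, study]
Visit gallery → queue [study]
Visit study; enqueue terrace → queue [terrace]
Visit terrace → queue []

gym, den, porch, closet, annex, attic, parlor, patio, cellar, hall, nursery, lab, sauna, office, foyer, vault, gallery, study, terrace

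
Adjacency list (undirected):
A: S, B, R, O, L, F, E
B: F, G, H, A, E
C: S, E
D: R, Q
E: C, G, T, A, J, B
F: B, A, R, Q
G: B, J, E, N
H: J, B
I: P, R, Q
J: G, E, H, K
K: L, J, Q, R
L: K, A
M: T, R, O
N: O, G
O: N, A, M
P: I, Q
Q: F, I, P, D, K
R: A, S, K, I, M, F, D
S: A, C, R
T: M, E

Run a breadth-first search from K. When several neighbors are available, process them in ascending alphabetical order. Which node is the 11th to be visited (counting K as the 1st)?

F

Visit K; enqueue J, L, Q, R → queue [J, L, Q, R]
Visit J; enqueue E, G, H → queue [L, Q, R, E, G, H]
Visit L; enqueue A → queue [Q, R, E, G, H, A]
Visit Q; enqueue D, F, I, P → queue [R, E, G, H, A, D, F, I, P]
Visit R; enqueue M, S → queue [E, G, H, A, D, F, I, P, M, S]
Visit E; enqueue B, C, T → queue [G, H, A, D, F, I, P, M, S, B, C, T]
Visit G; enqueue N → queue [H, A, D, F, I, P, M, S, B, C, T, N]
Visit H → queue [A, D, F, I, P, M, S, B, C, T, N]
Visit A; enqueue O → queue [D, F, I, P, M, S, B, C, T, N, O]
Visit D → queue [F, I, P, M, S, B, C, T, N, O]
Visit F → queue [I, P, M, S, B, C, T, N, O]
Visit I → queue [P, M, S, B, C, T, N, O]
Visit P → queue [M, S, B, C, T, N, O]
Visit M → queue [S, B, C, T, N, O]
Visit S → queue [B, C, T, N, O]
Visit B → queue [C, T, N, O]
Visit C → queue [T, N, O]
Visit T → queue [N, O]
Visit N → queue [O]
Visit O → queue []

Visit order: K, J, L, Q, R, E, G, H, A, D, F, I, P, M, S, B, C, T, N, O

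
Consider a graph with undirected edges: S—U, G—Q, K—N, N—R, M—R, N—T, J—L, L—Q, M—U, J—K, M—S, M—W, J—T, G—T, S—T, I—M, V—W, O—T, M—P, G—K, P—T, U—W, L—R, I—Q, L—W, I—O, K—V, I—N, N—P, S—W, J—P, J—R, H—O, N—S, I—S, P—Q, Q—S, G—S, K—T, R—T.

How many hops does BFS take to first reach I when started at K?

2

Level 0: K
Level 1: G, J, N, T, V
Level 2: I, L, O, P, Q, R, S, W
Level 3: H, M, U
I first appears at level 2.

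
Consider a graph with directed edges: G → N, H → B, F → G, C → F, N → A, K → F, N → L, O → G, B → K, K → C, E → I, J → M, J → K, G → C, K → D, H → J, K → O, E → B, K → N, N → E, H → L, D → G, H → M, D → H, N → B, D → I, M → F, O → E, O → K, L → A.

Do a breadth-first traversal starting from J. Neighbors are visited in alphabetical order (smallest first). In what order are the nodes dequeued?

J -> K -> M -> C -> D -> F -> N -> O -> G -> H -> I -> A -> B -> E -> L

Visit J; enqueue K, M → queue [K, M]
Visit K; enqueue C, D, F, N, O → queue [M, C, D, F, N, O]
Visit M → queue [C, D, F, N, O]
Visit C → queue [D, F, N, O]
Visit D; enqueue G, H, I → queue [F, N, O, G, H, I]
Visit F → queue [N, O, G, H, I]
Visit N; enqueue A, B, E, L → queue [O, G, H, I, A, B, E, L]
Visit O → queue [G, H, I, A, B, E, L]
Visit G → queue [H, I, A, B, E, L]
Visit H → queue [I, A, B, E, L]
Visit I → queue [A, B, E, L]
Visit A → queue [B, E, L]
Visit B → queue [E, L]
Visit E → queue [L]
Visit L → queue []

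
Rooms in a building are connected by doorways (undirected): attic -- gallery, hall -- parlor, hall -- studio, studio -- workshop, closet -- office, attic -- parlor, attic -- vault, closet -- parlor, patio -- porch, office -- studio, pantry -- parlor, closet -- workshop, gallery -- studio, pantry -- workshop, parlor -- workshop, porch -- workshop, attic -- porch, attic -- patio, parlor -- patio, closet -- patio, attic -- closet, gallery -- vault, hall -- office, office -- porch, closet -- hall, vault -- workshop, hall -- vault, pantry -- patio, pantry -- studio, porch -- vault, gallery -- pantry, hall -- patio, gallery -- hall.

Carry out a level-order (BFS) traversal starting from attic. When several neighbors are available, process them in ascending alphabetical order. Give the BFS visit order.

attic closet gallery parlor patio porch vault hall office workshop pantry studio

Visit attic; enqueue closet, gallery, parlor, patio, porch, vault → queue [closet, gallery, parlor, patio, porch, vault]
Visit closet; enqueue hall, office, workshop → queue [gallery, parlor, patio, porch, vault, hall, office, workshop]
Visit gallery; enqueue pantry, studio → queue [parlor, patio, porch, vault, hall, office, workshop, pantry, studio]
Visit parlor → queue [patio, porch, vault, hall, office, workshop, pantry, studio]
Visit patio → queue [porch, vault, hall, office, workshop, pantry, studio]
Visit porch → queue [vault, hall, office, workshop, pantry, studio]
Visit vault → queue [hall, office, workshop, pantry, studio]
Visit hall → queue [office, workshop, pantry, studio]
Visit office → queue [workshop, pantry, studio]
Visit workshop → queue [pantry, studio]
Visit pantry → queue [studio]
Visit studio → queue []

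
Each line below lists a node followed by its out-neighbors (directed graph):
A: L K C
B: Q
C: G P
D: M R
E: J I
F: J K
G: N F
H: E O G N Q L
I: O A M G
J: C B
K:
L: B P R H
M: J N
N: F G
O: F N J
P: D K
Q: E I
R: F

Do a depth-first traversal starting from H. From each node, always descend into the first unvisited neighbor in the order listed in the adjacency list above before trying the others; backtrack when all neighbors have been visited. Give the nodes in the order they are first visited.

H E J C G N F K P D M R B Q I O A L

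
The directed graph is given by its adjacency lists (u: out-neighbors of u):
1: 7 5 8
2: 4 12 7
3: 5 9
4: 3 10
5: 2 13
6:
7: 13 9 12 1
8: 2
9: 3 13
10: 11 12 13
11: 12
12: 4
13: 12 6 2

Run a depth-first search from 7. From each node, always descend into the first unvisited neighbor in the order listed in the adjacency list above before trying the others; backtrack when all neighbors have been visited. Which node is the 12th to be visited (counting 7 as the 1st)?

Visit 7
7 → 13
13 → 12
12 → 4
4 → 3
3 → 5
5 → 2
3 → 9
4 → 10
10 → 11
13 → 6
7 → 1
1 → 8

Visit order: 7, 13, 12, 4, 3, 5, 2, 9, 10, 11, 6, 1, 8

1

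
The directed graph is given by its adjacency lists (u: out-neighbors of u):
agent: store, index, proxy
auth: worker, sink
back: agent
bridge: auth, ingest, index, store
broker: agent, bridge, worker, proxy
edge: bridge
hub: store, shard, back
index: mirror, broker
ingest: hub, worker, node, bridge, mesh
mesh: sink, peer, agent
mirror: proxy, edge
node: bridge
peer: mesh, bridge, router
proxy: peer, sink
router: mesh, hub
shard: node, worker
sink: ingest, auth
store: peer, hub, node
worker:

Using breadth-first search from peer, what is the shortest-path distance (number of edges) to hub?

Level 0: peer
Level 1: bridge, mesh, router
Level 2: agent, auth, hub, index, ingest, sink, store
Level 3: back, broker, mirror, node, proxy, shard, worker
Level 4: edge
hub first appears at level 2.

2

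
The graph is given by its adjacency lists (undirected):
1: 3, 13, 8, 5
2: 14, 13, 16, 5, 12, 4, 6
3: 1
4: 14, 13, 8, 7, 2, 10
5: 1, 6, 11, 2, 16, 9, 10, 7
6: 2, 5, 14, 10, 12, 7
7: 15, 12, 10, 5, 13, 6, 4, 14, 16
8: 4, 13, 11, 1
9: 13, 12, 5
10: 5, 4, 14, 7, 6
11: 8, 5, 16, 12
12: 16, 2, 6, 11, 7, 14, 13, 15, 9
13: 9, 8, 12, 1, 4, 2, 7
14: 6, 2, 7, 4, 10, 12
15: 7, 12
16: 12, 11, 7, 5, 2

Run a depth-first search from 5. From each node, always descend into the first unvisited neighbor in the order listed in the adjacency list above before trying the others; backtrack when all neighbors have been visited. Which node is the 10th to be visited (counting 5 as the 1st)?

4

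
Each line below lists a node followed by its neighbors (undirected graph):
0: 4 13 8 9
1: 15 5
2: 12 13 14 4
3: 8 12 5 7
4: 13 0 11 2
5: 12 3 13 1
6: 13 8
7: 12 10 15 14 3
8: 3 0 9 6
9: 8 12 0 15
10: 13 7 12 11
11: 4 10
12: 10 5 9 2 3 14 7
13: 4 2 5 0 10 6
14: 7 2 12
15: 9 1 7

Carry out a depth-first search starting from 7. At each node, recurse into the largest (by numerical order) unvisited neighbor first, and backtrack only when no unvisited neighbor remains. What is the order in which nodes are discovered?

Visit 7
7 → 15
15 → 9
9 → 12
12 → 14
14 → 2
2 → 13
13 → 10
10 → 11
11 → 4
4 → 0
0 → 8
8 → 6
8 → 3
3 → 5
5 → 1

7 15 9 12 14 2 13 10 11 4 0 8 6 3 5 1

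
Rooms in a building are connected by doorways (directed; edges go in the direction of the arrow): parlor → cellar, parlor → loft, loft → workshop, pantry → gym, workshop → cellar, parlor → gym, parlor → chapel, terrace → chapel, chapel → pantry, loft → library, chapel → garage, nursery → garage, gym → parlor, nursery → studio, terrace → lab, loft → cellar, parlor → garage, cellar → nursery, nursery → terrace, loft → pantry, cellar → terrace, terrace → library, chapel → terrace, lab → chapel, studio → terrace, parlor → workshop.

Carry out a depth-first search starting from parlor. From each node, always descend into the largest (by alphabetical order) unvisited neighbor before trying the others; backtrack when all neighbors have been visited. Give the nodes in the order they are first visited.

Visit parlor
parlor → workshop
workshop → cellar
cellar → terrace
terrace → library
terrace → lab
lab → chapel
chapel → pantry
pantry → gym
chapel → garage
cellar → nursery
nursery → studio
parlor → loft

parlor, workshop, cellar, terrace, library, lab, chapel, pantry, gym, garage, nursery, studio, loft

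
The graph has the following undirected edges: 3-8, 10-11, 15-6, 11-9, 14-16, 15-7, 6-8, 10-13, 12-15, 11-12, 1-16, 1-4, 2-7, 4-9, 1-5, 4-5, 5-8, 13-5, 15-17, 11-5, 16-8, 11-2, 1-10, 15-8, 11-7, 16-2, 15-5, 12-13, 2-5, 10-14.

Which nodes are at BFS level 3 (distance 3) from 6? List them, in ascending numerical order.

Level 0: 6
Level 1: 8, 15
Level 2: 3, 5, 7, 12, 16, 17
Level 3: 1, 2, 4, 11, 13, 14
Level 4: 9, 10

1, 2, 4, 11, 13, 14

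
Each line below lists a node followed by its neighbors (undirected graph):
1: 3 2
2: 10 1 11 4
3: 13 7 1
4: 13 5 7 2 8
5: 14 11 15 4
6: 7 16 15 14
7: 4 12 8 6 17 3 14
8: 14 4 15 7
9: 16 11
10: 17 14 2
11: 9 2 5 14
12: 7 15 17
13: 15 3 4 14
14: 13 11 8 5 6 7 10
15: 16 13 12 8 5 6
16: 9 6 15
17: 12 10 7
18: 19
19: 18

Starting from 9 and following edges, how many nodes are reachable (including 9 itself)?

17

BFS from 9 visits: 9, 16, 11, 6, 15, 2, 5, 14, 7, 13, 12, 8, 10, 1, 4, 17, 3
Reachable nodes: 17 of 19 total.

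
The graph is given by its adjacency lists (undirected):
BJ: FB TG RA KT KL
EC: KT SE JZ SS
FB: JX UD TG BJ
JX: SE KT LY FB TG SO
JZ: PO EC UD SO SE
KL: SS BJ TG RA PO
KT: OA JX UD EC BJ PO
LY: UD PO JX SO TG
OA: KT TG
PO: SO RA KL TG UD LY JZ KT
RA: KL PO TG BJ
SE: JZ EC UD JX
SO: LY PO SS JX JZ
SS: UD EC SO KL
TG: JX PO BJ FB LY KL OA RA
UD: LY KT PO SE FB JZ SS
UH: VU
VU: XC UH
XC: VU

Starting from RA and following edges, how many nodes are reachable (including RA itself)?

BFS from RA visits: RA, KL, PO, TG, BJ, SS, SO, UD, LY, JZ, KT, JX, FB, OA, EC, SE
Reachable nodes: 16 of 19 total.

16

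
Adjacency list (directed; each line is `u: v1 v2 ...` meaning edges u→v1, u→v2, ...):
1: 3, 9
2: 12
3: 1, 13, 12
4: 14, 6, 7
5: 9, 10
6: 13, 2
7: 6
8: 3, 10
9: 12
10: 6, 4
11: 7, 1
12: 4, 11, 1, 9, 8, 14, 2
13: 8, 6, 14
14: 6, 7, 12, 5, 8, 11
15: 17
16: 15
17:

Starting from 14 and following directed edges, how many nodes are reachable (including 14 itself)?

14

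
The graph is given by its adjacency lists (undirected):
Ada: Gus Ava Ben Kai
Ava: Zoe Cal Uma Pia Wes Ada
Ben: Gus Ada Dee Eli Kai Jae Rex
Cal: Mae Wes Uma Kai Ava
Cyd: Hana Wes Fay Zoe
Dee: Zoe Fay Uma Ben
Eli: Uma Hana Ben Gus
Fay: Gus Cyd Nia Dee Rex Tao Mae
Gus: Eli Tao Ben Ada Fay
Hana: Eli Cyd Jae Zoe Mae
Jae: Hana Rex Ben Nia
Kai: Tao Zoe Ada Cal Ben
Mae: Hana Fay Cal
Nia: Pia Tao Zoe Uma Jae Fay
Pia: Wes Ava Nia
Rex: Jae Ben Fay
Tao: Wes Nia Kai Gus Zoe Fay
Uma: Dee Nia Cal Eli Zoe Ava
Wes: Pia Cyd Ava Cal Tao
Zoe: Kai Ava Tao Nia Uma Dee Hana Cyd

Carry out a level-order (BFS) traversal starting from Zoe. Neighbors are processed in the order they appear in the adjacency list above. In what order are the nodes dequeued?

Zoe -> Kai -> Ava -> Tao -> Nia -> Uma -> Dee -> Hana -> Cyd -> Ada -> Cal -> Ben -> Pia -> Wes -> Gus -> Fay -> Jae -> Eli -> Mae -> Rex

Visit Zoe; enqueue Kai, Ava, Tao, Nia, Uma, Dee, Hana, Cyd → queue [Kai, Ava, Tao, Nia, Uma, Dee, Hana, Cyd]
Visit Kai; enqueue Ada, Cal, Ben → queue [Ava, Tao, Nia, Uma, Dee, Hana, Cyd, Ada, Cal, Ben]
Visit Ava; enqueue Pia, Wes → queue [Tao, Nia, Uma, Dee, Hana, Cyd, Ada, Cal, Ben, Pia, Wes]
Visit Tao; enqueue Gus, Fay → queue [Nia, Uma, Dee, Hana, Cyd, Ada, Cal, Ben, Pia, Wes, Gus, Fay]
Visit Nia; enqueue Jae → queue [Uma, Dee, Hana, Cyd, Ada, Cal, Ben, Pia, Wes, Gus, Fay, Jae]
Visit Uma; enqueue Eli → queue [Dee, Hana, Cyd, Ada, Cal, Ben, Pia, Wes, Gus, Fay, Jae, Eli]
Visit Dee → queue [Hana, Cyd, Ada, Cal, Ben, Pia, Wes, Gus, Fay, Jae, Eli]
Visit Hana; enqueue Mae → queue [Cyd, Ada, Cal, Ben, Pia, Wes, Gus, Fay, Jae, Eli, Mae]
Visit Cyd → queue [Ada, Cal, Ben, Pia, Wes, Gus, Fay, Jae, Eli, Mae]
Visit Ada → queue [Cal, Ben, Pia, Wes, Gus, Fay, Jae, Eli, Mae]
Visit Cal → queue [Ben, Pia, Wes, Gus, Fay, Jae, Eli, Mae]
Visit Ben; enqueue Rex → queue [Pia, Wes, Gus, Fay, Jae, Eli, Mae, Rex]
Visit Pia → queue [Wes, Gus, Fay, Jae, Eli, Mae, Rex]
Visit Wes → queue [Gus, Fay, Jae, Eli, Mae, Rex]
Visit Gus → queue [Fay, Jae, Eli, Mae, Rex]
Visit Fay → queue [Jae, Eli, Mae, Rex]
Visit Jae → queue [Eli, Mae, Rex]
Visit Eli → queue [Mae, Rex]
Visit Mae → queue [Rex]
Visit Rex → queue []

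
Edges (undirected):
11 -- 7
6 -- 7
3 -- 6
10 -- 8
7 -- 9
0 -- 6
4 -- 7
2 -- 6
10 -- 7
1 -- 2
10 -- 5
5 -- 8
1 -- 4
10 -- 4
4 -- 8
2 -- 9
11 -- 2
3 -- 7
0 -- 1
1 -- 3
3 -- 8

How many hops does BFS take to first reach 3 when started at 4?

Level 0: 4
Level 1: 1, 7, 8, 10
Level 2: 0, 2, 3, 5, 6, 9, 11
3 first appears at level 2.

2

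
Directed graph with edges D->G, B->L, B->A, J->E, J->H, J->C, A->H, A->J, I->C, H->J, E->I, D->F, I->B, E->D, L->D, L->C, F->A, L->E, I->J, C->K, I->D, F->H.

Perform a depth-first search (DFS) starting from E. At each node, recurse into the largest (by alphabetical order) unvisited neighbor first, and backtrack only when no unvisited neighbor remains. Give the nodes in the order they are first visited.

Visit E
E → I
I → J
J → H
J → C
C → K
I → D
D → G
D → F
F → A
I → B
B → L

E I J H C K D G F A B L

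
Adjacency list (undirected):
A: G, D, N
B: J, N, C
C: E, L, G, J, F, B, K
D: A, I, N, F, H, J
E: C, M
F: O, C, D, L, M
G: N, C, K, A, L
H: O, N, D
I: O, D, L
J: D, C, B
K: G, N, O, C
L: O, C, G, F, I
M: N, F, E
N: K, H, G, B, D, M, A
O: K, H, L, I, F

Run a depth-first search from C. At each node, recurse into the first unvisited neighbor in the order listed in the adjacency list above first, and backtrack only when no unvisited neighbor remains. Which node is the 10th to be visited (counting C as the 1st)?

O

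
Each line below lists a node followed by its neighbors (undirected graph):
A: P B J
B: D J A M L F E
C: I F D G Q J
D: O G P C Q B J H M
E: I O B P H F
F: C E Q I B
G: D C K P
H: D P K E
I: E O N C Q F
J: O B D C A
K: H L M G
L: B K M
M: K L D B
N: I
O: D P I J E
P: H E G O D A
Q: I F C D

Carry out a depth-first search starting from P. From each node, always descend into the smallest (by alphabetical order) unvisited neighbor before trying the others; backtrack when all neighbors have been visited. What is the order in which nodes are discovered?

P A B D C F E H K G L M I N O J Q

Visit P
P → A
A → B
B → D
D → C
C → F
F → E
E → H
H → K
K → G
K → L
L → M
E → I
I → N
I → O
O → J
I → Q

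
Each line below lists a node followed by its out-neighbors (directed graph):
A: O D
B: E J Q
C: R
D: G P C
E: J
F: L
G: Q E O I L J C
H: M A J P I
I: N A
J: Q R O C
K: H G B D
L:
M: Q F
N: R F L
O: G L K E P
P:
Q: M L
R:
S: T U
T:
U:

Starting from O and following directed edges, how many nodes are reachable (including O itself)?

BFS from O visits: O, G, L, K, E, P, Q, I, J, C, H, B, D, M, N, A, R, F
Reachable nodes: 18 of 21 total.

18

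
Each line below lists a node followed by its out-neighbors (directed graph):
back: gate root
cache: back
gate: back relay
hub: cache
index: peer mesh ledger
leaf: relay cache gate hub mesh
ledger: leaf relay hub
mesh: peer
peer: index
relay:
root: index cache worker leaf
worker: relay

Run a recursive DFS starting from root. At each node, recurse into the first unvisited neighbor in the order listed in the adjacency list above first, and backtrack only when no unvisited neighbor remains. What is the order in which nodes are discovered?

root -> index -> peer -> mesh -> ledger -> leaf -> relay -> cache -> back -> gate -> hub -> worker

Visit root
root → index
index → peer
index → mesh
index → ledger
ledger → leaf
leaf → relay
leaf → cache
cache → back
back → gate
leaf → hub
root → worker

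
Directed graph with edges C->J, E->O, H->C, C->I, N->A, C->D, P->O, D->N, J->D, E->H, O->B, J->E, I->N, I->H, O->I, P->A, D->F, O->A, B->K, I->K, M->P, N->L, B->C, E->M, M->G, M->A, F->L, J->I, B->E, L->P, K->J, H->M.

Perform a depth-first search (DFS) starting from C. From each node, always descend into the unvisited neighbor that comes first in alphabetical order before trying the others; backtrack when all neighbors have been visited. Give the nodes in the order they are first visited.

C -> D -> F -> L -> P -> A -> O -> B -> E -> H -> M -> G -> K -> J -> I -> N

Visit C
C → D
D → F
F → L
L → P
P → A
P → O
O → B
B → E
E → H
H → M
M → G
B → K
K → J
J → I
I → N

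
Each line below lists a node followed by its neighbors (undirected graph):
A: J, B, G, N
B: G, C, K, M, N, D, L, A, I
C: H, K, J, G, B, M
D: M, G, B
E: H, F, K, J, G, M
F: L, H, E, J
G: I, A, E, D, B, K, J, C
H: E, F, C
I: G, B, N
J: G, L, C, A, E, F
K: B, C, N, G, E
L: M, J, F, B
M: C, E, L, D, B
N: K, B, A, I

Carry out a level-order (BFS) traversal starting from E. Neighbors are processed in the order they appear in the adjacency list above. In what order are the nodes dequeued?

E, H, F, K, J, G, M, C, L, B, N, A, I, D

Visit E; enqueue H, F, K, J, G, M → queue [H, F, K, J, G, M]
Visit H; enqueue C → queue [F, K, J, G, M, C]
Visit F; enqueue L → queue [K, J, G, M, C, L]
Visit K; enqueue B, N → queue [J, G, M, C, L, B, N]
Visit J; enqueue A → queue [G, M, C, L, B, N, A]
Visit G; enqueue I, D → queue [M, C, L, B, N, A, I, D]
Visit M → queue [C, L, B, N, A, I, D]
Visit C → queue [L, B, N, A, I, D]
Visit L → queue [B, N, A, I, D]
Visit B → queue [N, A, I, D]
Visit N → queue [A, I, D]
Visit A → queue [I, D]
Visit I → queue [D]
Visit D → queue []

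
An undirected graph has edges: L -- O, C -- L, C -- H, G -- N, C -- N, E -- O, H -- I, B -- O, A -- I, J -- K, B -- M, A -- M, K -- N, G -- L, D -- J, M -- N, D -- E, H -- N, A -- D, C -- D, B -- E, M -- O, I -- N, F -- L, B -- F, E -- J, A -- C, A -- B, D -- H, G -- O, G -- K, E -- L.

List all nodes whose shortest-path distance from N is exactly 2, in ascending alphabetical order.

Level 0: N
Level 1: C, G, H, I, K, M
Level 2: A, B, D, J, L, O
Level 3: E, F

A, B, D, J, L, O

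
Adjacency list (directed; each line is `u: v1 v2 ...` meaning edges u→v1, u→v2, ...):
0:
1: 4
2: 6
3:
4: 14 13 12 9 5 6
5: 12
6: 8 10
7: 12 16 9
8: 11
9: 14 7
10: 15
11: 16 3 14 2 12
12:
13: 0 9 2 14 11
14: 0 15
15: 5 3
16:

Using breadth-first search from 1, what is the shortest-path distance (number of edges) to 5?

2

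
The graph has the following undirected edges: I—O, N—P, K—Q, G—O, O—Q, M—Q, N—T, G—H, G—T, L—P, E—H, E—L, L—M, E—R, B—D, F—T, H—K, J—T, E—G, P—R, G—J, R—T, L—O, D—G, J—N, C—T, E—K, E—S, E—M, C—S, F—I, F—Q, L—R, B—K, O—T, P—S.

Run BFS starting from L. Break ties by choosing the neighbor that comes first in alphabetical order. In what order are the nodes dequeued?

L -> E -> M -> O -> P -> R -> G -> H -> K -> S -> Q -> I -> T -> N -> D -> J -> B -> C -> F

Visit L; enqueue E, M, O, P, R → queue [E, M, O, P, R]
Visit E; enqueue G, H, K, S → queue [M, O, P, R, G, H, K, S]
Visit M; enqueue Q → queue [O, P, R, G, H, K, S, Q]
Visit O; enqueue I, T → queue [P, R, G, H, K, S, Q, I, T]
Visit P; enqueue N → queue [R, G, H, K, S, Q, I, T, N]
Visit R → queue [G, H, K, S, Q, I, T, N]
Visit G; enqueue D, J → queue [H, K, S, Q, I, T, N, D, J]
Visit H → queue [K, S, Q, I, T, N, D, J]
Visit K; enqueue B → queue [S, Q, I, T, N, D, J, B]
Visit S; enqueue C → queue [Q, I, T, N, D, J, B, C]
Visit Q; enqueue F → queue [I, T, N, D, J, B, C, F]
Visit I → queue [T, N, D, J, B, C, F]
Visit T → queue [N, D, J, B, C, F]
Visit N → queue [D, J, B, C, F]
Visit D → queue [J, B, C, F]
Visit J → queue [B, C, F]
Visit B → queue [C, F]
Visit C → queue [F]
Visit F → queue []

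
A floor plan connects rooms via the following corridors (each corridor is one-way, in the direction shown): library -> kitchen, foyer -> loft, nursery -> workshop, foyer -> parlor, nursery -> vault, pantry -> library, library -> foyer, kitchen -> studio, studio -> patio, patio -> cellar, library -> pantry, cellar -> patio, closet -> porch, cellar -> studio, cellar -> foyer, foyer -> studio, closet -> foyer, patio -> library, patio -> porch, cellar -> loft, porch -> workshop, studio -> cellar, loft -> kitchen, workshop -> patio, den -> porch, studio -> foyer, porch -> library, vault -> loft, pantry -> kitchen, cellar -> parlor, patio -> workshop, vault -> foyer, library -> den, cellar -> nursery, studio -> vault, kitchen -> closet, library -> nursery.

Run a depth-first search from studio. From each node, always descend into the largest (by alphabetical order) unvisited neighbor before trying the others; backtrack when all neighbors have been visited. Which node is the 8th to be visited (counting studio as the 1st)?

patio

Visit studio
studio → vault
vault → loft
loft → kitchen
kitchen → closet
closet → porch
porch → workshop
workshop → patio
patio → library
library → pantry
library → nursery
library → foyer
foyer → parlor
library → den
patio → cellar

Visit order: studio, vault, loft, kitchen, closet, porch, workshop, patio, library, pantry, nursery, foyer, parlor, den, cellar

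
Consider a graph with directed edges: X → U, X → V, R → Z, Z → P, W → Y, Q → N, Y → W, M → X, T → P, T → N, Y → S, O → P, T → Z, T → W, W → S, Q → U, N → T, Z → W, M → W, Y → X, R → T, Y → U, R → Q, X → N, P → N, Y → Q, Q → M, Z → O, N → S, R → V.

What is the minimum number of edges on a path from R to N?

Level 0: R
Level 1: Q, T, V, Z
Level 2: M, N, O, P, U, W
Level 3: S, X, Y
N first appears at level 2.

2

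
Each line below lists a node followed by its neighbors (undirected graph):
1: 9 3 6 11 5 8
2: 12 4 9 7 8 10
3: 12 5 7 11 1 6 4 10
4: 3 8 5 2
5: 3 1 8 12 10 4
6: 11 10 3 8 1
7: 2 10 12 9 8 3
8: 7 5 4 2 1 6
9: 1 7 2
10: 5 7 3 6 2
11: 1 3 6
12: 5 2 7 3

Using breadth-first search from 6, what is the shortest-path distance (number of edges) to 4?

2

Level 0: 6
Level 1: 1, 3, 8, 10, 11
Level 2: 2, 4, 5, 7, 9, 12
4 first appears at level 2.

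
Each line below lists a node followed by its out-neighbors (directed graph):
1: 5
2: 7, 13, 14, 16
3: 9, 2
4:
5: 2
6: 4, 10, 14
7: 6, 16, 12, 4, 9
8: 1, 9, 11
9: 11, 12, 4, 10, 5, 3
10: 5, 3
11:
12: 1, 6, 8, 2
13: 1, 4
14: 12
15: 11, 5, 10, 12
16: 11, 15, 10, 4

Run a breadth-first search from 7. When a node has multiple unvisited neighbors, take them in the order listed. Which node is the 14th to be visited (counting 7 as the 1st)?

Visit 7; enqueue 6, 16, 12, 4, 9 → queue [6, 16, 12, 4, 9]
Visit 6; enqueue 10, 14 → queue [16, 12, 4, 9, 10, 14]
Visit 16; enqueue 11, 15 → queue [12, 4, 9, 10, 14, 11, 15]
Visit 12; enqueue 1, 8, 2 → queue [4, 9, 10, 14, 11, 15, 1, 8, 2]
Visit 4 → queue [9, 10, 14, 11, 15, 1, 8, 2]
Visit 9; enqueue 5, 3 → queue [10, 14, 11, 15, 1, 8, 2, 5, 3]
Visit 10 → queue [14, 11, 15, 1, 8, 2, 5, 3]
Visit 14 → queue [11, 15, 1, 8, 2, 5, 3]
Visit 11 → queue [15, 1, 8, 2, 5, 3]
Visit 15 → queue [1, 8, 2, 5, 3]
Visit 1 → queue [8, 2, 5, 3]
Visit 8 → queue [2, 5, 3]
Visit 2; enqueue 13 → queue [5, 3, 13]
Visit 5 → queue [3, 13]
Visit 3 → queue [13]
Visit 13 → queue []

Visit order: 7, 6, 16, 12, 4, 9, 10, 14, 11, 15, 1, 8, 2, 5, 3, 13

5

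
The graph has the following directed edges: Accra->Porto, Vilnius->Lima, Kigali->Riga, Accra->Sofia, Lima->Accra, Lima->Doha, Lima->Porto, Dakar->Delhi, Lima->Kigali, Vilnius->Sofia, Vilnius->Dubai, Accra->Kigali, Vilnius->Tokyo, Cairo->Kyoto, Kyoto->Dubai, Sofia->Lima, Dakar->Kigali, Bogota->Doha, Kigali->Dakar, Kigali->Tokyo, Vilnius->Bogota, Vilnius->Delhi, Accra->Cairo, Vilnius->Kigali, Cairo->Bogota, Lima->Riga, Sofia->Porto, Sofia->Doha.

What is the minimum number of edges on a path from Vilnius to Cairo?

3

Level 0: Vilnius
Level 1: Bogota, Delhi, Dubai, Kigali, Lima, Sofia, Tokyo
Level 2: Accra, Dakar, Doha, Porto, Riga
Level 3: Cairo
Level 4: Kyoto
Cairo first appears at level 3.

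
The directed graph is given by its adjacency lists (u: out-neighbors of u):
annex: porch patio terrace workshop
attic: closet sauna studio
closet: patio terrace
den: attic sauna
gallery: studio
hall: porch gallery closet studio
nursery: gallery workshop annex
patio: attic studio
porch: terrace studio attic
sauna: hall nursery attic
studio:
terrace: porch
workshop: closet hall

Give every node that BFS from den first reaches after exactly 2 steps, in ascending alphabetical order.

closet, hall, nursery, studio

Level 0: den
Level 1: attic, sauna
Level 2: closet, hall, nursery, studio
Level 3: annex, gallery, patio, porch, terrace, workshop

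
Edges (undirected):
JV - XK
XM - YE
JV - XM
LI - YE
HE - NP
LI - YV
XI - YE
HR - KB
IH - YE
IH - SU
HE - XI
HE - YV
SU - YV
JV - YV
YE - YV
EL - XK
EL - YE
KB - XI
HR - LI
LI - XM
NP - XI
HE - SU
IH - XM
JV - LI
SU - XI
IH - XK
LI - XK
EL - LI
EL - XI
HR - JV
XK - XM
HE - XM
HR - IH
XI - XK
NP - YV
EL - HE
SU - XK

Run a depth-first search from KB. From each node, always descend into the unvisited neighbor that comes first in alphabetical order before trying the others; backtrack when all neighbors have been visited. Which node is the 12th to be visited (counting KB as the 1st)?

YV

Visit KB
KB → HR
HR → IH
IH → SU
SU → HE
HE → EL
EL → LI
LI → JV
JV → XK
XK → XI
XI → NP
NP → YV
YV → YE
YE → XM

Visit order: KB, HR, IH, SU, HE, EL, LI, JV, XK, XI, NP, YV, YE, XM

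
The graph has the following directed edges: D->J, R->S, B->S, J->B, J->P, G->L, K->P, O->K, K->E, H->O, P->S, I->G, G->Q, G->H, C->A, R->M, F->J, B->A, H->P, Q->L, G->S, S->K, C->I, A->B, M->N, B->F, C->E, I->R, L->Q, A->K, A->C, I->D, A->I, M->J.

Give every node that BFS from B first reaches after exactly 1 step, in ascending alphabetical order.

Level 0: B
Level 1: A, F, S
Level 2: C, I, J, K
Level 3: D, E, G, P, R
Level 4: H, L, M, Q
Level 5: N, O

A, F, S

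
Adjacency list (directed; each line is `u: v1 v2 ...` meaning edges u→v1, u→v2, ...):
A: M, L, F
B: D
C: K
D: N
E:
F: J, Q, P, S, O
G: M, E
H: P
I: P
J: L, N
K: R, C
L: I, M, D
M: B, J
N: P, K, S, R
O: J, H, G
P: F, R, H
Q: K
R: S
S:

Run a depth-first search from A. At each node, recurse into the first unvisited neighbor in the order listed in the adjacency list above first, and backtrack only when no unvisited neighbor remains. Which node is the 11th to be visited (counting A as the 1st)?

Q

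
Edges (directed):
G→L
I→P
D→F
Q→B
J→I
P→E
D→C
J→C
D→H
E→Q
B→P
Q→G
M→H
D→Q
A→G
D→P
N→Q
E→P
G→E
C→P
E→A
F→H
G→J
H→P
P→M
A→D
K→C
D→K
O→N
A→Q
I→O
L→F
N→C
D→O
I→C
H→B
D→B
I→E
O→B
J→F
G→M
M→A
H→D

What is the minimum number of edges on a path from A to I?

3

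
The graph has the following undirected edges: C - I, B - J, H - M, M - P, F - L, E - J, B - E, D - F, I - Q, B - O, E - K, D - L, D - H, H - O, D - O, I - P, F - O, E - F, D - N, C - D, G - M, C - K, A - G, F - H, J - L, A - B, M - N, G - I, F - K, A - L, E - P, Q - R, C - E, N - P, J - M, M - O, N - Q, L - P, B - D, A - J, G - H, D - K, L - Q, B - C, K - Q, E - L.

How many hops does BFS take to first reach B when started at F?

2

Level 0: F
Level 1: D, E, H, K, L, O
Level 2: A, B, C, G, J, M, N, P, Q
Level 3: I, R
B first appears at level 2.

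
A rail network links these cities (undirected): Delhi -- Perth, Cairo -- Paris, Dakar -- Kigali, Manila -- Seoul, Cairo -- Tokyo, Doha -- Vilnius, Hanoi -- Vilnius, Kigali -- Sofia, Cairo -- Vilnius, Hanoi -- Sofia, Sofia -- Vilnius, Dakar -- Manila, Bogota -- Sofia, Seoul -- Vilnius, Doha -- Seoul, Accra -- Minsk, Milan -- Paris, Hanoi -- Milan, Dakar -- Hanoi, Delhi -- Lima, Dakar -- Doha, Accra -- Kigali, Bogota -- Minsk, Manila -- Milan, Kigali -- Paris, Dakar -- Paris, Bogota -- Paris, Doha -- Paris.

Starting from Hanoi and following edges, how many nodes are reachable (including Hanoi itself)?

15

BFS from Hanoi visits: Hanoi, Vilnius, Sofia, Milan, Dakar, Seoul, Doha, Cairo, Kigali, Bogota, Paris, Manila, Tokyo, Accra, Minsk
Reachable nodes: 15 of 18 total.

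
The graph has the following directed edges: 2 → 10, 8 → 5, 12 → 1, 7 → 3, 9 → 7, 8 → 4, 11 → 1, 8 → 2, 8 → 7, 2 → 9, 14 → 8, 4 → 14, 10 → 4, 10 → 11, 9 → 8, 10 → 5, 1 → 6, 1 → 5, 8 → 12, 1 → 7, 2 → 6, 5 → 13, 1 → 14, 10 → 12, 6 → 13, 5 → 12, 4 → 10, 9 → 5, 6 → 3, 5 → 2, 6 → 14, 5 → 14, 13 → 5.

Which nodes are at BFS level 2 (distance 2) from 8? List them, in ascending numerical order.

1, 3, 6, 9, 10, 13, 14

Level 0: 8
Level 1: 2, 4, 5, 7, 12
Level 2: 1, 3, 6, 9, 10, 13, 14
Level 3: 11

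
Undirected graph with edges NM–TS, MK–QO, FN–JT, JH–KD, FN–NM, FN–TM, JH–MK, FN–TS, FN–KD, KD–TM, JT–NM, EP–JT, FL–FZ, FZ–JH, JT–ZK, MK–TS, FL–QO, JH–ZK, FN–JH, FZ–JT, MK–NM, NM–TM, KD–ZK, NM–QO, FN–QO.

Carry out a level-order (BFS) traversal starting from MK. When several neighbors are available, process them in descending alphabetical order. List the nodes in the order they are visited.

Visit MK; enqueue TS, QO, NM, JH → queue [TS, QO, NM, JH]
Visit TS; enqueue FN → queue [QO, NM, JH, FN]
Visit QO; enqueue FL → queue [NM, JH, FN, FL]
Visit NM; enqueue TM, JT → queue [JH, FN, FL, TM, JT]
Visit JH; enqueue ZK, KD, FZ → queue [FN, FL, TM, JT, ZK, KD, FZ]
Visit FN → queue [FL, TM, JT, ZK, KD, FZ]
Visit FL → queue [TM, JT, ZK, KD, FZ]
Visit TM → queue [JT, ZK, KD, FZ]
Visit JT; enqueue EP → queue [ZK, KD, FZ, EP]
Visit ZK → queue [KD, FZ, EP]
Visit KD → queue [FZ, EP]
Visit FZ → queue [EP]
Visit EP → queue []

MK, TS, QO, NM, JH, FN, FL, TM, JT, ZK, KD, FZ, EP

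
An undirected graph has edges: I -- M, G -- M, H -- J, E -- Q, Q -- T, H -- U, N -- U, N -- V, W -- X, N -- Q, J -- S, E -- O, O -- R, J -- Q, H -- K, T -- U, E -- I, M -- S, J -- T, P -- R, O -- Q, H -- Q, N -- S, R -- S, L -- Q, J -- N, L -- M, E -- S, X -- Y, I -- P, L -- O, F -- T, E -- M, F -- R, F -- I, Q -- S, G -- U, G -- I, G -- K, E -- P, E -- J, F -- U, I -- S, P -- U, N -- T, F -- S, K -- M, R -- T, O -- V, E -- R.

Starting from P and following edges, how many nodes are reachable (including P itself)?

BFS from P visits: P, U, R, I, E, T, N, H, G, F, S, O, M, Q, J, V, K, L
Reachable nodes: 18 of 21 total.

18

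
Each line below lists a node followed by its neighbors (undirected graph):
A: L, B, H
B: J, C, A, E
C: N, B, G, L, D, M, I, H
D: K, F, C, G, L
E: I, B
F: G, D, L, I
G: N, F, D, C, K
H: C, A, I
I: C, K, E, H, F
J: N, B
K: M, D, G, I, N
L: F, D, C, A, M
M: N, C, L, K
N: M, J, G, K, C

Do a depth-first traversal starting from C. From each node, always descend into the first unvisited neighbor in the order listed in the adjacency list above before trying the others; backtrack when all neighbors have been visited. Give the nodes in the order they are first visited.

C, N, M, L, F, G, D, K, I, E, B, J, A, H

Visit C
C → N
N → M
M → L
L → F
F → G
G → D
D → K
K → I
I → E
E → B
B → J
B → A
A → H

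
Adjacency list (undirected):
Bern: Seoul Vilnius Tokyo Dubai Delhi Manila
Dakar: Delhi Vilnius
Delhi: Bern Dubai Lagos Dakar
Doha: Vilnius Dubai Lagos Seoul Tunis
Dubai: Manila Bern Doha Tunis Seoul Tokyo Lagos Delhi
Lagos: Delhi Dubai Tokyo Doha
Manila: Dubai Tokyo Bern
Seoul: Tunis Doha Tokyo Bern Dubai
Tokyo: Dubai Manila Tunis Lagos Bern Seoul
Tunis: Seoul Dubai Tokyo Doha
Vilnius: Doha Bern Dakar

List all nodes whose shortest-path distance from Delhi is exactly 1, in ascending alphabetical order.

Bern, Dakar, Dubai, Lagos

Level 0: Delhi
Level 1: Bern, Dakar, Dubai, Lagos
Level 2: Doha, Manila, Seoul, Tokyo, Tunis, Vilnius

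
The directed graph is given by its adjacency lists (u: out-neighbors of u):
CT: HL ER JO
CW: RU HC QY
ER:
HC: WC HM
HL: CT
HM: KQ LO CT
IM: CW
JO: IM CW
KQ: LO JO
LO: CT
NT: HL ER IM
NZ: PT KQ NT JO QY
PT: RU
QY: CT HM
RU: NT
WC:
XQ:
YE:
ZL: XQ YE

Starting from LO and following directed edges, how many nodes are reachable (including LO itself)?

BFS from LO visits: LO, CT, ER, HL, JO, CW, IM, HC, QY, RU, HM, WC, NT, KQ
Reachable nodes: 14 of 19 total.

14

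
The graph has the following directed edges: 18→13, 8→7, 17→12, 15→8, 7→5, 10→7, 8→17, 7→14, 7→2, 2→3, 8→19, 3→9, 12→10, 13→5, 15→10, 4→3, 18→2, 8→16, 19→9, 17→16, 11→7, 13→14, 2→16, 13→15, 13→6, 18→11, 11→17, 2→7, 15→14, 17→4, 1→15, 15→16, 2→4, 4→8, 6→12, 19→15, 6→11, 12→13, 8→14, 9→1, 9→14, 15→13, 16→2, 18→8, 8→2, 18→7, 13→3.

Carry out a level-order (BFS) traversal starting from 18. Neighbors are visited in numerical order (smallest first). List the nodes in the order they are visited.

Visit 18; enqueue 2, 7, 8, 11, 13 → queue [2, 7, 8, 11, 13]
Visit 2; enqueue 3, 4, 16 → queue [7, 8, 11, 13, 3, 4, 16]
Visit 7; enqueue 5, 14 → queue [8, 11, 13, 3, 4, 16, 5, 14]
Visit 8; enqueue 17, 19 → queue [11, 13, 3, 4, 16, 5, 14, 17, 19]
Visit 11 → queue [13, 3, 4, 16, 5, 14, 17, 19]
Visit 13; enqueue 6, 15 → queue [3, 4, 16, 5, 14, 17, 19, 6, 15]
Visit 3; enqueue 9 → queue [4, 16, 5, 14, 17, 19, 6, 15, 9]
Visit 4 → queue [16, 5, 14, 17, 19, 6, 15, 9]
Visit 16 → queue [5, 14, 17, 19, 6, 15, 9]
Visit 5 → queue [14, 17, 19, 6, 15, 9]
Visit 14 → queue [17, 19, 6, 15, 9]
Visit 17; enqueue 12 → queue [19, 6, 15, 9, 12]
Visit 19 → queue [6, 15, 9, 12]
Visit 6 → queue [15, 9, 12]
Visit 15; enqueue 10 → queue [9, 12, 10]
Visit 9; enqueue 1 → queue [12, 10, 1]
Visit 12 → queue [10, 1]
Visit 10 → queue [1]
Visit 1 → queue []

18, 2, 7, 8, 11, 13, 3, 4, 16, 5, 14, 17, 19, 6, 15, 9, 12, 10, 1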